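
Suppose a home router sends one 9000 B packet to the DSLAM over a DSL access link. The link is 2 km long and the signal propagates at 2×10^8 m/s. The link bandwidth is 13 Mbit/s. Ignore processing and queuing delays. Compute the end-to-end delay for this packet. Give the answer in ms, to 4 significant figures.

5.548 ms

L = 9000 × 8 = 72000 bits.
Transmission delay = L/R = 72000 / 13000000 = 5.53846 ms.
Propagation delay = d/s = 2000 m / 200000000 m/s = 0.01 ms.
Total = 5.548 ms.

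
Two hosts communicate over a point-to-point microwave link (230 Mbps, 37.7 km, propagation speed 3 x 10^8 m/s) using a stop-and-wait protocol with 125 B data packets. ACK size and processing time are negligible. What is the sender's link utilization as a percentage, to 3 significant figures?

1.70 %

t_tx = L/R = 1000/230000000 = 4.34783e-06 s.
t_prop = 37700/300000000 = 0.000125667 s; RTT = 0.000251333 s.
Cycle = t_tx + RTT = 0.000255681 s.
Utilization = t_tx / cycle = 4.34783e-06/0.000255681 = 1.70 %.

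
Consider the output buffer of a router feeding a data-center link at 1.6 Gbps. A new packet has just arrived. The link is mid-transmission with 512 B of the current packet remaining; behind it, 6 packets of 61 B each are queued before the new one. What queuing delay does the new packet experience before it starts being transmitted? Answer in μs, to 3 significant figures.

Each queued packet: L/R = 488/1600000000 = 0.305 μs.
6 queued → 1.83 μs.
Plus remaining 4096 bits of current packet: 2.56 μs.
Queuing delay = 4.39 μs.

4.39 μs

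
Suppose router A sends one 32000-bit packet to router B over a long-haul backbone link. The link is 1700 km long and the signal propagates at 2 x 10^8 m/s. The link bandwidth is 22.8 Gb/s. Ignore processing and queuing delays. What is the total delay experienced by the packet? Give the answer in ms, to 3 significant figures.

Transmission delay = L/R = 32000 / 22800000000 = 0.00140351 ms.
Propagation delay = d/s = 1700000 m / 200000000 m/s = 8.5 ms.
Total = 8.50 ms.

8.50 ms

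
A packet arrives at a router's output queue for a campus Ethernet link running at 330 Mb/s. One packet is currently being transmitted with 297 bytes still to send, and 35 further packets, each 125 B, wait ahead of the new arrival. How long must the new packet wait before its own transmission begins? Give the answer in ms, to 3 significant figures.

0.113 ms

Each queued packet: L/R = 1000/330000000 = 0.0030303 ms.
35 queued → 0.106061 ms.
Plus remaining 2376 bits of current packet: 0.0072 ms.
Queuing delay = 0.113 ms.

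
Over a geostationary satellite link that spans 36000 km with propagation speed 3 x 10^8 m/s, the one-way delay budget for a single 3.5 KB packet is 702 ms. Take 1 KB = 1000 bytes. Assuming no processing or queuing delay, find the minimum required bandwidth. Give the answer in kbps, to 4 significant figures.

L = 28000 bits.
Propagation delay = 36000000 / 300000000 = 120 ms.
Transmission budget = 702 − 120 = 582 ms.
R ≥ L / t_tx = 28000 bits / 0.582 s = 48.11 kbps.

48.11 kbps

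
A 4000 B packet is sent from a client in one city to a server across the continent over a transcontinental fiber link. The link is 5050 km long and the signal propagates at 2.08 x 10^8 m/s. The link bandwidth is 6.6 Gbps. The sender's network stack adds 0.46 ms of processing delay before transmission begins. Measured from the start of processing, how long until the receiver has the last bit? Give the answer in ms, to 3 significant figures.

24.7 ms

L = 4000 × 8 = 32000 bits.
Transmission delay = L/R = 32000 / 6600000000 = 0.00484848 ms.
Propagation delay = d/s = 5050000 m / 208000000 m/s = 24.2788 ms.
Plus processing delay 0.46 ms = 0.46 ms.
Total = 24.7 ms.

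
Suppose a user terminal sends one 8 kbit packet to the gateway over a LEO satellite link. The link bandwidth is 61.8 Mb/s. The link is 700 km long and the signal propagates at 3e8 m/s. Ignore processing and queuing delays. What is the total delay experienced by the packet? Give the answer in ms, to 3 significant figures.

2.46 ms

L = 8000 bits.
Transmission delay = L/R = 8000 / 61800000 = 0.12945 ms.
Propagation delay = d/s = 700000 m / 300000000 m/s = 2.33333 ms.
Total = 2.46 ms.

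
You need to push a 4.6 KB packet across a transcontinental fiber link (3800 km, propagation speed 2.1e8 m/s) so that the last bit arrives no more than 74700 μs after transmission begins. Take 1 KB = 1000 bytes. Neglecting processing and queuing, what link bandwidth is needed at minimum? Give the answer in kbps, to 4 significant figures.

650.1 kbps

L = 36800 bits.
Propagation delay = 3800000 / 210000000 = 18095.2 μs.
Transmission budget = 74700 − 18095.2 = 56604.8 μs.
R ≥ L / t_tx = 36800 bits / 0.0566048 s = 650.1 kbps.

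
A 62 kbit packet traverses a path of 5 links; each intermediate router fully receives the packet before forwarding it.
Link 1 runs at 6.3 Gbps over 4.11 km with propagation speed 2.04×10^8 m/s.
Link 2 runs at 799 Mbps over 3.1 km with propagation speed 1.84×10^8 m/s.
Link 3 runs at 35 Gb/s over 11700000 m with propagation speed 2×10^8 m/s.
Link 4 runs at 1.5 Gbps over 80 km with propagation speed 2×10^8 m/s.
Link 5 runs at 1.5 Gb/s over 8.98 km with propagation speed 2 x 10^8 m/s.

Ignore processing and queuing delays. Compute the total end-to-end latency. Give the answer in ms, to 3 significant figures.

59.2 ms

L = 62000 bits.
Transmission delays (L/R per hop): 0.00984127, 0.077597, 0.00177143, 0.0413333, 0.0413333 ms; sum = 0.171876 ms.
Propagation delays (d/s per hop): 0.0201471, 0.0168478, 58.5, 0.4, 0.0449 ms; sum = 58.9819 ms.
End-to-end = 59.2 ms.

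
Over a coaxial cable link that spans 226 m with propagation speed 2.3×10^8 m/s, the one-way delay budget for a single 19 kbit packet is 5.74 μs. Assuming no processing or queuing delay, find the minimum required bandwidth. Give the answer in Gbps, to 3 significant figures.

3.99 Gbps

Propagation delay = 226 / 2.3e+08 = 0.982609 μs.
Transmission budget = 5.74 − 0.982609 = 4.75739 μs.
R ≥ L / t_tx = 19000 bits / 4.75739e-06 s = 3.99 Gbps.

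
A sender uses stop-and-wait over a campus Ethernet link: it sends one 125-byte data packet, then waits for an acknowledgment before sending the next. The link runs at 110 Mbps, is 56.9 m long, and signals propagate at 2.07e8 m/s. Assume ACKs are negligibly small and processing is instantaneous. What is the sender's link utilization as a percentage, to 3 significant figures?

94.3 %

t_tx = L/R = 1000/110000000 = 9.09091e-06 s.
t_prop = 56.9/2.07e+08 = 2.74879e-07 s; RTT = 5.49758e-07 s.
Cycle = t_tx + RTT = 9.64067e-06 s.
Utilization = t_tx / cycle = 9.09091e-06/9.64067e-06 = 94.3 %.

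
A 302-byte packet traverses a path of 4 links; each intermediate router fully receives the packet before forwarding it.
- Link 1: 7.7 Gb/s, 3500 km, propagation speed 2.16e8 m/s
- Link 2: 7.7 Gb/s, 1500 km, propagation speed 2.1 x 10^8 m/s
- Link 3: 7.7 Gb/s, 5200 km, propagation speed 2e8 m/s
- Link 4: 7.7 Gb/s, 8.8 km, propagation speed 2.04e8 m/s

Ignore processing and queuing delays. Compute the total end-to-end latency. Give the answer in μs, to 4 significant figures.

L = 302 × 8 = 2416 bits.
Transmission delay per hop = L/R = 2416/7700000000 = 0.313766 μs; 4 hops → 1.25506 μs.
Propagation delays (d/s per hop): 16203.7, 7142.86, 26000, 43.1373 μs; sum = 49389.7 μs.
End-to-end = 49390 μs.

49390 μs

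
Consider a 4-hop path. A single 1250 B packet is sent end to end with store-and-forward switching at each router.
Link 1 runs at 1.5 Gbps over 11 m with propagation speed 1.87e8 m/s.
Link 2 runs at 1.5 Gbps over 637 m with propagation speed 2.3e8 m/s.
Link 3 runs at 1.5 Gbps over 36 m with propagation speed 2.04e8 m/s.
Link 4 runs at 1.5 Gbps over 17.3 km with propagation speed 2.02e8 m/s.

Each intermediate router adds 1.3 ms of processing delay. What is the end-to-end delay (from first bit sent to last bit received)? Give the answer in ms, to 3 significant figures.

4.02 ms

L = 1250 × 8 = 10000 bits.
Transmission delay per hop = L/R = 10000/1500000000 = 0.00666667 ms; 4 hops → 0.0266667 ms.
Propagation delays (d/s per hop): 5.88235e-05, 0.00276957, 0.000176471, 0.0856436 ms; sum = 0.0886484 ms.
Processing at 3 router(s): 3 × 1.3 ms = 3.9 ms.
End-to-end = 4.02 ms.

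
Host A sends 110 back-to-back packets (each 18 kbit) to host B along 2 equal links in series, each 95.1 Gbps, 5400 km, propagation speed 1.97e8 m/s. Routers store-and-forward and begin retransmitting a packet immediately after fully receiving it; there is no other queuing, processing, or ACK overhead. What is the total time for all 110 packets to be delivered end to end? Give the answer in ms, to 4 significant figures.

54.84 ms

Per-hop transmission t_tx = L/R = 18000/95100000000 = 0.000189274 ms.
Per-hop propagation t_prop = 5400000/197000000 = 27.4112 ms.
Pipeline fill: first packet needs 2·t_tx to clear all hops; remaining 109 packets each add one t_tx.
Total = (2+110-1)·t_tx + 2·t_prop = 111·0.000189274 + 2·27.4112 = 54.84 ms.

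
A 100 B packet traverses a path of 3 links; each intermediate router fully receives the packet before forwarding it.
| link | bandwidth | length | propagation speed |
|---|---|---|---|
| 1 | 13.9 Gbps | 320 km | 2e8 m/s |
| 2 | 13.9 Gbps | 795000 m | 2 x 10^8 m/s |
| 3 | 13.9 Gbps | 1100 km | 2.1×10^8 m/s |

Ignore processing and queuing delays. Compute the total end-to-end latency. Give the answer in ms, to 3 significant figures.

10.8 ms

L = 100 × 8 = 800 bits.
Transmission delay per hop = L/R = 800/13900000000 = 5.7554e-05 ms; 3 hops → 0.000172662 ms.
Propagation delays (d/s per hop): 1.6, 3.975, 5.2381 ms; sum = 10.8131 ms.
End-to-end = 10.8 ms.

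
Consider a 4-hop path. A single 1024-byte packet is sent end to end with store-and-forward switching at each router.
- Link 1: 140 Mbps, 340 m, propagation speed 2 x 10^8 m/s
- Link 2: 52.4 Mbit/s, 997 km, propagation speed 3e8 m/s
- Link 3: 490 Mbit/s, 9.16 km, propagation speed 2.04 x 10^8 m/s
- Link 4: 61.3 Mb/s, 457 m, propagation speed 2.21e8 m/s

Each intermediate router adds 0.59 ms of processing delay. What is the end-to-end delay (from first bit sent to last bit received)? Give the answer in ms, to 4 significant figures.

5.507 ms

L = 1024 × 8 = 8192 bits.
Transmission delays (L/R per hop): 0.0585143, 0.156336, 0.0167184, 0.133638 ms; sum = 0.365206 ms.
Propagation delays (d/s per hop): 0.0017, 3.32333, 0.044902, 0.00206787 ms; sum = 3.372 ms.
Processing at 3 router(s): 3 × 0.59 ms = 1.77 ms.
End-to-end = 5.507 ms.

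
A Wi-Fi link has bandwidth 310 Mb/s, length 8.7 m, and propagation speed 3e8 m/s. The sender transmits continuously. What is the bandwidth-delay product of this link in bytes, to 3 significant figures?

Propagation delay = 8.7 / 300000000 = 2.9e-08 s.
BDP = R × t_prop = 310000000 × 2.9e-08 = 8.99 bits.
In bytes: 8.99/8 = 1.12 bytes.

1.12 bytes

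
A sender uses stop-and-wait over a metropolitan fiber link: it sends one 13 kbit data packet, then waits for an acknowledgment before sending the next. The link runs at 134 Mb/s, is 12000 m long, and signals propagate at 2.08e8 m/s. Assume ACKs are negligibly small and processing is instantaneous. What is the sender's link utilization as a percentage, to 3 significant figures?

t_tx = L/R = 13000/134000000 = 9.70149e-05 s.
t_prop = 12000/208000000 = 5.76923e-05 s; RTT = 0.000115385 s.
Cycle = t_tx + RTT = 0.0002124 s.
Utilization = t_tx / cycle = 9.70149e-05/0.0002124 = 45.7 %.

45.7 %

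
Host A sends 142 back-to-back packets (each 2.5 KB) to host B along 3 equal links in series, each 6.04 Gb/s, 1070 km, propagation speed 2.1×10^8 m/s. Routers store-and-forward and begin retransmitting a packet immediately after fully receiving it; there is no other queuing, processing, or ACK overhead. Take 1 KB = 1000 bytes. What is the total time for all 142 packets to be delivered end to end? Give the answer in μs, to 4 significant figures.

15760 μs

Per-hop transmission t_tx = L/R = 20000/6040000000 = 3.31126 μs.
Per-hop propagation t_prop = 1070000/210000000 = 5095.24 μs.
Pipeline fill: first packet needs 3·t_tx to clear all hops; remaining 141 packets each add one t_tx.
Total = (3+142-1)·t_tx + 3·t_prop = 144·3.31126 + 3·5095.24 = 15760 μs.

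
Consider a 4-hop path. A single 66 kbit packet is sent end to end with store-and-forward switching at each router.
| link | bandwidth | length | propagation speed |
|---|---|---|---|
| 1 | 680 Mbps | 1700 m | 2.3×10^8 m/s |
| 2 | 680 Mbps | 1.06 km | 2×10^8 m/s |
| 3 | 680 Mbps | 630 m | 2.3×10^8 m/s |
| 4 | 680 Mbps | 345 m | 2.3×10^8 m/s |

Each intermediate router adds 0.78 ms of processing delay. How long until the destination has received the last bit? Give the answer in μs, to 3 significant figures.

L = 66000 bits.
Transmission delay per hop = L/R = 66000/680000000 = 97.0588 μs; 4 hops → 388.235 μs.
Propagation delays (d/s per hop): 7.3913, 5.3, 2.73913, 1.5 μs; sum = 16.9304 μs.
Processing at 3 router(s): 3 × 0.78 ms = 2340 μs.
End-to-end = 2750 μs.

2750 μs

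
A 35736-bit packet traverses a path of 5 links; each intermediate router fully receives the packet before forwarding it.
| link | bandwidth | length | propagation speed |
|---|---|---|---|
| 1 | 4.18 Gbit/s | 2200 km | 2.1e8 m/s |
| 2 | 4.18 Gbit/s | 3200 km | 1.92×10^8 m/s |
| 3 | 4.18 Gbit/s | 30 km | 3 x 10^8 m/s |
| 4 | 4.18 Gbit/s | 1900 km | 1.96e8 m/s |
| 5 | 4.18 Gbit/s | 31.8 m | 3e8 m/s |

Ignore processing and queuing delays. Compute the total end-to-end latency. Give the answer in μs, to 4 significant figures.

36980 μs

Transmission delay per hop = L/R = 35736/4.18e+09 = 8.54928 μs; 5 hops → 42.7464 μs.
Propagation delays (d/s per hop): 10476.2, 16666.7, 100, 9693.88, 0.106 μs; sum = 36936.8 μs.
End-to-end = 36980 μs.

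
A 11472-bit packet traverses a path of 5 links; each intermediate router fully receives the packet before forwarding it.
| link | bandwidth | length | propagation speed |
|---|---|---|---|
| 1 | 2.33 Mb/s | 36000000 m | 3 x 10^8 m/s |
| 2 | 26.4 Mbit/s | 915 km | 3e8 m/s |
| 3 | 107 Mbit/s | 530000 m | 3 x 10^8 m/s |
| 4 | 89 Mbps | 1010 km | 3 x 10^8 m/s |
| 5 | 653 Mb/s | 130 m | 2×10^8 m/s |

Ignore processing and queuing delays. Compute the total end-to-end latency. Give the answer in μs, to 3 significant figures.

134000 μs

Transmission delays (L/R per hop): 4923.61, 434.545, 107.215, 128.899, 17.5681 μs; sum = 5611.83 μs.
Propagation delays (d/s per hop): 120000, 3050, 1766.67, 3366.67, 0.65 μs; sum = 128184 μs.
End-to-end = 134000 μs.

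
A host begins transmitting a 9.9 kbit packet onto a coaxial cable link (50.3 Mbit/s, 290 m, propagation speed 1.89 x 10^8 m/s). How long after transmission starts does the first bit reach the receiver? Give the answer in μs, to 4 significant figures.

First bit experiences only propagation delay: d/s = 290/189000000 = 1.534 μs.

1.534 μs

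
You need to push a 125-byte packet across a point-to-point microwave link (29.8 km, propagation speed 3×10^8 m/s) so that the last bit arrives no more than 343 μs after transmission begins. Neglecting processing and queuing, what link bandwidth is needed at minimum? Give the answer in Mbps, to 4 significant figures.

4.104 Mbps

L = 1000 bits.
Propagation delay = 29800 / 300000000 = 99.3333 μs.
Transmission budget = 343 − 99.3333 = 243.667 μs.
R ≥ L / t_tx = 1000 bits / 0.000243667 s = 4.104 Mbps.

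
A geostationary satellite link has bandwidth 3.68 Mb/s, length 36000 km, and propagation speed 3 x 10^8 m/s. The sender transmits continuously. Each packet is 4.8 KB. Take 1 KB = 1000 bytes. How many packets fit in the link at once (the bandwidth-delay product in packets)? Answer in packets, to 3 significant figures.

Propagation delay = 36000000 / 300000000 = 0.12 s.
BDP = R × t_prop = 3680000 × 0.12 = 441600 bits.
In packets of 38400 bits: 11.5 packets.

11.5 packets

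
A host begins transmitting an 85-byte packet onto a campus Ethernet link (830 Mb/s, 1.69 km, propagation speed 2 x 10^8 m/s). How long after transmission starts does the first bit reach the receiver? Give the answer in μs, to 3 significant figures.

8.45 μs

First bit experiences only propagation delay: d/s = 1690/200000000 = 8.45 μs.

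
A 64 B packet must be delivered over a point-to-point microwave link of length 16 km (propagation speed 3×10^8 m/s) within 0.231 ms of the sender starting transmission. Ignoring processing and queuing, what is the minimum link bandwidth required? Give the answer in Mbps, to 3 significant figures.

2.88 Mbps

L = 512 bits.
Propagation delay = 16000 / 300000000 = 0.0533333 ms.
Transmission budget = 0.231 − 0.0533333 = 0.177667 ms.
R ≥ L / t_tx = 512 bits / 0.000177667 s = 2.88 Mbps.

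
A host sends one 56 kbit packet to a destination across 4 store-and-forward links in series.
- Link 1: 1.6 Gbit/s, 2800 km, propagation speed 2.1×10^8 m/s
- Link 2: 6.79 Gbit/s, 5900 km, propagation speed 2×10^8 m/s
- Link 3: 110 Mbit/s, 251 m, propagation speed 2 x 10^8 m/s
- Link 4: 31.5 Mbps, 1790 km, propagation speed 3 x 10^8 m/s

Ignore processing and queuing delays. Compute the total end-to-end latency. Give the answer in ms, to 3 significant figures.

L = 56000 bits.
Transmission delays (L/R per hop): 0.035, 0.00824742, 0.509091, 1.77778 ms; sum = 2.33012 ms.
Propagation delays (d/s per hop): 13.3333, 29.5, 0.001255, 5.96667 ms; sum = 48.8013 ms.
End-to-end = 51.1 ms.

51.1 ms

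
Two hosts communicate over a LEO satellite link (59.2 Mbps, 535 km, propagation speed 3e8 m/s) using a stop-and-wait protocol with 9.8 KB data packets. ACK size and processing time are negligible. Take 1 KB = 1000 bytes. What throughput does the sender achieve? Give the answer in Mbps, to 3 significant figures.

16.0 Mbps

t_tx = L/R = 78400/59200000 = 0.00132432 s.
t_prop = 535000/300000000 = 0.00178333 s; RTT = 0.00356667 s.
Cycle = t_tx + RTT = 0.00489099 s.
Throughput = L / cycle = 78400 / 0.00489099 = 16.0 Mbps.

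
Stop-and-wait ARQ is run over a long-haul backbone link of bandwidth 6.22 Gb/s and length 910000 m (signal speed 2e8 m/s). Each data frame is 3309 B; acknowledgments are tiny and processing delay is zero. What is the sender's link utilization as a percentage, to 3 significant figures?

0.0467 %

t_tx = L/R = 26472/6220000000 = 4.25595e-06 s.
t_prop = 910000/200000000 = 0.00455 s; RTT = 0.0091 s.
Cycle = t_tx + RTT = 0.00910426 s.
Utilization = t_tx / cycle = 4.25595e-06/0.00910426 = 0.0467 %.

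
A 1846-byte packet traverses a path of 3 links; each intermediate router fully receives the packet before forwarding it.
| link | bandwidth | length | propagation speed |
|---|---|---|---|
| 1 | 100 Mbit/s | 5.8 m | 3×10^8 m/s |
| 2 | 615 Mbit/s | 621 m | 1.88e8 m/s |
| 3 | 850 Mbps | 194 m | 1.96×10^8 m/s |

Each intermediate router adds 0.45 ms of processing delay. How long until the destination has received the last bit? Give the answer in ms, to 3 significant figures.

L = 1846 × 8 = 14768 bits.
Transmission delays (L/R per hop): 0.14768, 0.024013, 0.0173741 ms; sum = 0.189067 ms.
Propagation delays (d/s per hop): 1.93333e-05, 0.00330319, 0.000989796 ms; sum = 0.00431232 ms.
Processing at 2 router(s): 2 × 0.45 ms = 0.9 ms.
End-to-end = 1.09 ms.

1.09 ms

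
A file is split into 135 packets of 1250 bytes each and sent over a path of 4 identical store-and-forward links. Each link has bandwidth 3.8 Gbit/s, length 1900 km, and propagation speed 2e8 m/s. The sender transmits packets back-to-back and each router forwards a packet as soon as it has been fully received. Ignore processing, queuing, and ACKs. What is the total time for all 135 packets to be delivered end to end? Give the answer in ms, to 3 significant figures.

38.4 ms

Per-hop transmission t_tx = L/R = 10000/3800000000 = 0.00263158 ms.
Per-hop propagation t_prop = 1900000/200000000 = 9.5 ms.
Pipeline fill: first packet needs 4·t_tx to clear all hops; remaining 134 packets each add one t_tx.
Total = (4+135-1)·t_tx + 4·t_prop = 138·0.00263158 + 4·9.5 = 38.4 ms.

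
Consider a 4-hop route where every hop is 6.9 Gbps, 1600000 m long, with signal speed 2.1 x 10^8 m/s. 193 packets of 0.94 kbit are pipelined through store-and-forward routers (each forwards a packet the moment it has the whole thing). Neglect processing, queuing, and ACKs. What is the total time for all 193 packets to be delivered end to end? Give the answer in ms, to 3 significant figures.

30.5 ms

Per-hop transmission t_tx = L/R = 940/6900000000 = 0.000136232 ms.
Per-hop propagation t_prop = 1600000/210000000 = 7.61905 ms.
Pipeline fill: first packet needs 4·t_tx to clear all hops; remaining 192 packets each add one t_tx.
Total = (4+193-1)·t_tx + 4·t_prop = 196·0.000136232 + 4·7.61905 = 30.5 ms.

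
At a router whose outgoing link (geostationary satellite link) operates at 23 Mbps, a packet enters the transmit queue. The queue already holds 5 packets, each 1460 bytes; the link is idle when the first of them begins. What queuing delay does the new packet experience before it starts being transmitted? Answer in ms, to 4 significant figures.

2.539 ms

Each queued packet: L/R = 11680/23000000 = 0.507826 ms.
5 queued → 2.53913 ms.
Queuing delay = 2.539 ms.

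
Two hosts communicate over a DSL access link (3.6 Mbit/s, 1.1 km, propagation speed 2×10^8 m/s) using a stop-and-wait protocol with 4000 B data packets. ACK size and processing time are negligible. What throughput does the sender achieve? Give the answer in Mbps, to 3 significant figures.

t_tx = L/R = 32000/3600000 = 0.00888889 s.
t_prop = 1100/200000000 = 5.5e-06 s; RTT = 1.1e-05 s.
Cycle = t_tx + RTT = 0.00889989 s.
Throughput = L / cycle = 32000 / 0.00889989 = 3.60 Mbps.

3.60 Mbps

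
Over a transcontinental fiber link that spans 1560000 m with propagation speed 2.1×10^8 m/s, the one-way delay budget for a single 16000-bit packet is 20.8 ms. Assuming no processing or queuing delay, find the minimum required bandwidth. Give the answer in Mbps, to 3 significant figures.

1.20 Mbps

Propagation delay = 1560000 / 210000000 = 7.42857 ms.
Transmission budget = 20.8 − 7.42857 = 13.3714 ms.
R ≥ L / t_tx = 16000 bits / 0.0133714 s = 1.20 Mbps.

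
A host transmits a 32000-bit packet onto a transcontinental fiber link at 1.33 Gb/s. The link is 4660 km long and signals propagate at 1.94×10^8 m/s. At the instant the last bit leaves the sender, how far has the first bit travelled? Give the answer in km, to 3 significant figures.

4.67 km

t_tx = L/R = 32000/1330000000 = 2.40602e-05 s.
Distance = s × t_tx = 194000000 × 2.40602e-05 = 4.67 km.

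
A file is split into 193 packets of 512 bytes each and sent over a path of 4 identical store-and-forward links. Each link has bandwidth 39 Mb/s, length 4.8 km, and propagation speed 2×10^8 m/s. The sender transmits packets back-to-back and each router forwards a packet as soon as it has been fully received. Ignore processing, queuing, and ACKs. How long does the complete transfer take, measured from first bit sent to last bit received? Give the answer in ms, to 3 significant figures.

20.7 ms

Per-hop transmission t_tx = L/R = 4096/39000000 = 0.105026 ms.
Per-hop propagation t_prop = 4800/200000000 = 0.024 ms.
Pipeline fill: first packet needs 4·t_tx to clear all hops; remaining 192 packets each add one t_tx.
Total = (4+193-1)·t_tx + 4·t_prop = 196·0.105026 + 4·0.024 = 20.7 ms.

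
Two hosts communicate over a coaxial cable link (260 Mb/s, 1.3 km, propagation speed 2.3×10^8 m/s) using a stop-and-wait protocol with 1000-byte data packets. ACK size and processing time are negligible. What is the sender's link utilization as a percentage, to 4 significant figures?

73.13 %

t_tx = L/R = 8000/260000000 = 3.07692e-05 s.
t_prop = 1300/2.3e+08 = 5.65217e-06 s; RTT = 1.13043e-05 s.
Cycle = t_tx + RTT = 4.20736e-05 s.
Utilization = t_tx / cycle = 3.07692e-05/4.20736e-05 = 73.13 %.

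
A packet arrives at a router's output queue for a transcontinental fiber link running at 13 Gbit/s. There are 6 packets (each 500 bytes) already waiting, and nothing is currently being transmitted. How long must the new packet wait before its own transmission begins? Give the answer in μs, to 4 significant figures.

Each queued packet: L/R = 4000/13000000000 = 0.307692 μs.
6 queued → 1.84615 μs.
Queuing delay = 1.846 μs.

1.846 μs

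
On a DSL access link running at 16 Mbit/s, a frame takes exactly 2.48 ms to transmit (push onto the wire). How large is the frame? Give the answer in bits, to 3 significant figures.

39700 bits

L = R × t_tx = 16000000 b/s × 0.00248 s = 39680 bits.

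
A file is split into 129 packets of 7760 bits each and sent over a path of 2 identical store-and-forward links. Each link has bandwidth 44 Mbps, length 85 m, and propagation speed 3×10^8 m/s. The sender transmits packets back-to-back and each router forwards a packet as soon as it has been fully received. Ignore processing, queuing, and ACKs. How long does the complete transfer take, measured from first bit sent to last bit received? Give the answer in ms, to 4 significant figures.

22.93 ms

Per-hop transmission t_tx = L/R = 7760/44000000 = 0.176364 ms.
Per-hop propagation t_prop = 85/300000000 = 0.000283333 ms.
Pipeline fill: first packet needs 2·t_tx to clear all hops; remaining 128 packets each add one t_tx.
Total = (2+129-1)·t_tx + 2·t_prop = 130·0.176364 + 2·0.000283333 = 22.93 ms.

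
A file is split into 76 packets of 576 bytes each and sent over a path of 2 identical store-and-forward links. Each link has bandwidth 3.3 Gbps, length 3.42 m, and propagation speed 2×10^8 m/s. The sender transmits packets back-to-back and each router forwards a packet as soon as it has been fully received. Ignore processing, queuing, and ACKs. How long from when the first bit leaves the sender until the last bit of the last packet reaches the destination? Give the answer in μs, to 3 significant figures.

Per-hop transmission t_tx = L/R = 4608/3300000000 = 1.39636 μs.
Per-hop propagation t_prop = 3.42/200000000 = 0.0171 μs.
Pipeline fill: first packet needs 2·t_tx to clear all hops; remaining 75 packets each add one t_tx.
Total = (2+76-1)·t_tx + 2·t_prop = 77·1.39636 + 2·0.0171 = 108 μs.

108 μs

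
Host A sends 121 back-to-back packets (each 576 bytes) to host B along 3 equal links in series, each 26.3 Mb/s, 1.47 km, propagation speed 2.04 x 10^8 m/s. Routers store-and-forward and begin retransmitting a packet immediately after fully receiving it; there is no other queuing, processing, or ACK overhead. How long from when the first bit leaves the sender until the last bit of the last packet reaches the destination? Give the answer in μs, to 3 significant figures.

Per-hop transmission t_tx = L/R = 4608/26300000 = 175.209 μs.
Per-hop propagation t_prop = 1470/204000000 = 7.20588 μs.
Pipeline fill: first packet needs 3·t_tx to clear all hops; remaining 120 packets each add one t_tx.
Total = (3+121-1)·t_tx + 3·t_prop = 123·175.209 + 3·7.20588 = 21600 μs.

21600 μs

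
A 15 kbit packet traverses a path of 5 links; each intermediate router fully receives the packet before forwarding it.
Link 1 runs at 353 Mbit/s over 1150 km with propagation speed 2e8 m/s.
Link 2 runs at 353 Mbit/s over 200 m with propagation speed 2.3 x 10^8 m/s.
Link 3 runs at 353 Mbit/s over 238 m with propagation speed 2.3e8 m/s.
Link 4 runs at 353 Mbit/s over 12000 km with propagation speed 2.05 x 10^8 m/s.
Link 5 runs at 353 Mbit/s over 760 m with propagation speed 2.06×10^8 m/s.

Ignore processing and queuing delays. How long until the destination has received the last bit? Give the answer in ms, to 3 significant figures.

L = 15000 bits.
Transmission delay per hop = L/R = 15000/353000000 = 0.0424929 ms; 5 hops → 0.212465 ms.
Propagation delays (d/s per hop): 5.75, 0.000869565, 0.00103478, 58.5366, 0.00368932 ms; sum = 64.2922 ms.
End-to-end = 64.5 ms.

64.5 ms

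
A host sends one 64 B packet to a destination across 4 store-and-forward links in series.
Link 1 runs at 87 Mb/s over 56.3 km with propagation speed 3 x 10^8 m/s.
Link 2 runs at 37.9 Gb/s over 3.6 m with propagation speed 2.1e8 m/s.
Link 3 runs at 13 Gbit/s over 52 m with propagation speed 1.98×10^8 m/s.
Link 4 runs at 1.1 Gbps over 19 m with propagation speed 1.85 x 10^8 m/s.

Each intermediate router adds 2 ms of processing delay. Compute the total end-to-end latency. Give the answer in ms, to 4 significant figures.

L = 64 × 8 = 512 bits.
Transmission delays (L/R per hop): 0.00588506, 1.35092e-05, 3.93846e-05, 0.000465455 ms; sum = 0.00640341 ms.
Propagation delays (d/s per hop): 0.187667, 1.71429e-05, 0.000262626, 0.000102703 ms; sum = 0.188049 ms.
Processing at 3 router(s): 3 × 2 ms = 6 ms.
End-to-end = 6.194 ms.

6.194 ms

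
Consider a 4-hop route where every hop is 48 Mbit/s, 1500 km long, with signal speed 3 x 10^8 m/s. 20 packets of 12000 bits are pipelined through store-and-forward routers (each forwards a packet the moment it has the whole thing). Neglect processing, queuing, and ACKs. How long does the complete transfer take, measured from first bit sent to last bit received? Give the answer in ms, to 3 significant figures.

25.8 ms

Per-hop transmission t_tx = L/R = 12000/48000000 = 0.25 ms.
Per-hop propagation t_prop = 1500000/300000000 = 5 ms.
Pipeline fill: first packet needs 4·t_tx to clear all hops; remaining 19 packets each add one t_tx.
Total = (4+20-1)·t_tx + 4·t_prop = 23·0.25 + 4·5 = 25.8 ms.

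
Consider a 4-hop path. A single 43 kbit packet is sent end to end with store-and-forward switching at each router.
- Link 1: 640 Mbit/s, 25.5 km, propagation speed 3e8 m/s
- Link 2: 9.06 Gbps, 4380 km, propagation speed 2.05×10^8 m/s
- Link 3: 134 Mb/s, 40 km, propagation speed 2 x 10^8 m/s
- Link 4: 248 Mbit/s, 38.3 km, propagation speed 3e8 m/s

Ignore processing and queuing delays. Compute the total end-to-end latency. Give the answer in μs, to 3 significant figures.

L = 43000 bits.
Transmission delays (L/R per hop): 67.1875, 4.74614, 320.896, 173.387 μs; sum = 566.216 μs.
Propagation delays (d/s per hop): 85, 21365.9, 200, 127.667 μs; sum = 21778.5 μs.
End-to-end = 22300 μs.

22300 μs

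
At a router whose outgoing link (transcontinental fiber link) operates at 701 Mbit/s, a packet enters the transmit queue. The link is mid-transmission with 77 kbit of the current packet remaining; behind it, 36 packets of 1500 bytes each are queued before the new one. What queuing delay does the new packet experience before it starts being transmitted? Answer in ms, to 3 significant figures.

Each queued packet: L/R = 12000/701000000 = 0.0171184 ms.
36 queued → 0.616262 ms.
Plus remaining 77000 bits of current packet: 0.109843 ms.
Queuing delay = 0.726 ms.

0.726 ms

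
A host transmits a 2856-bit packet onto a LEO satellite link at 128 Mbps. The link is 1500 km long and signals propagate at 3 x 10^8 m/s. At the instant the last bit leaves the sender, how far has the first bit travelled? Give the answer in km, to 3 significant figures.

6.69 km

t_tx = L/R = 2856/128000000 = 2.23125e-05 s.
Distance = s × t_tx = 300000000 × 2.23125e-05 = 6.69 km.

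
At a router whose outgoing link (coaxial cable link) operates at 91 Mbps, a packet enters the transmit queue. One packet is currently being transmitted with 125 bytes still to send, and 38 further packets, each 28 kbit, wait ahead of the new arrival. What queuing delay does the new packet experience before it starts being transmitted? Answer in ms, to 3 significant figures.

Each queued packet: L/R = 28000/91000000 = 0.307692 ms.
38 queued → 11.6923 ms.
Plus remaining 1000 bits of current packet: 0.010989 ms.
Queuing delay = 11.7 ms.

11.7 ms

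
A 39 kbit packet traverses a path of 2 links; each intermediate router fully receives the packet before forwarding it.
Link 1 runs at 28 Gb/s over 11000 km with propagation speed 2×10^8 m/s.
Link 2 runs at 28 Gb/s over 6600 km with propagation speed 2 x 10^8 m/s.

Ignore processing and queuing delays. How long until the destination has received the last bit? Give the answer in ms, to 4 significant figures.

88.00 ms

L = 39000 bits.
Transmission delay per hop = L/R = 39000/28000000000 = 0.00139286 ms; 2 hops → 0.00278571 ms.
Propagation delays (d/s per hop): 55, 33 ms; sum = 88 ms.
End-to-end = 88.00 ms.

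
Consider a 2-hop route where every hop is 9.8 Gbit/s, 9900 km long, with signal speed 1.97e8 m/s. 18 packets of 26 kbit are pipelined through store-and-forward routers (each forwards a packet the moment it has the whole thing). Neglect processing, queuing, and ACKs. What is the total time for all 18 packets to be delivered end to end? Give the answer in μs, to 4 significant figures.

Per-hop transmission t_tx = L/R = 26000/9800000000 = 2.65306 μs.
Per-hop propagation t_prop = 9900000/197000000 = 50253.8 μs.
Pipeline fill: first packet needs 2·t_tx to clear all hops; remaining 17 packets each add one t_tx.
Total = (2+18-1)·t_tx + 2·t_prop = 19·2.65306 + 2·50253.8 = 100600 μs.

100600 μs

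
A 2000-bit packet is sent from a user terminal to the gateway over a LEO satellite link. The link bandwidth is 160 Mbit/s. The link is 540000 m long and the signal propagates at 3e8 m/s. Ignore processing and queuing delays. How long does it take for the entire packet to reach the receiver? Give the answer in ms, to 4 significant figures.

Transmission delay = L/R = 2000 / 160000000 = 0.0125 ms.
Propagation delay = d/s = 540000 m / 300000000 m/s = 1.8 ms.
Total = 1.813 ms.

1.813 ms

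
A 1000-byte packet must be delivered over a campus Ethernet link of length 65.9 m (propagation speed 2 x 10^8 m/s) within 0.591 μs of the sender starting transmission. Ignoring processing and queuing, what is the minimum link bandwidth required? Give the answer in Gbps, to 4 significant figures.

30.59 Gbps

L = 8000 bits.
Propagation delay = 65.9 / 200000000 = 0.3295 μs.
Transmission budget = 0.591 − 0.3295 = 0.2615 μs.
R ≥ L / t_tx = 8000 bits / 2.615e-07 s = 30.59 Gbps.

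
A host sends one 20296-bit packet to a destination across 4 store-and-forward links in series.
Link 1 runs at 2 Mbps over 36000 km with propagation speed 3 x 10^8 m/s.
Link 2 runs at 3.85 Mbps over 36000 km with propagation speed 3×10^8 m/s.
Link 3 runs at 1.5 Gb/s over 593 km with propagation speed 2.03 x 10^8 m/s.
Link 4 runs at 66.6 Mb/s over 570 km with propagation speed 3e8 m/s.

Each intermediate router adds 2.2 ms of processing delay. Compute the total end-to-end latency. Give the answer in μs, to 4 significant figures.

267200 μs

Transmission delays (L/R per hop): 10148, 5271.69, 13.5307, 304.745 μs; sum = 15738 μs.
Propagation delays (d/s per hop): 120000, 120000, 2921.18, 1900 μs; sum = 244821 μs.
Processing at 3 router(s): 3 × 2.2 ms = 6600 μs.
End-to-end = 267200 μs.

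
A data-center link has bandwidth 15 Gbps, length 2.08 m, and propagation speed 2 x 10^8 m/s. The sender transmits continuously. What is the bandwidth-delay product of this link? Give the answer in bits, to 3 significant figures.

156 bits

Propagation delay = 2.08 / 200000000 = 1.04e-08 s.
BDP = R × t_prop = 15000000000 × 1.04e-08 = 156 bits.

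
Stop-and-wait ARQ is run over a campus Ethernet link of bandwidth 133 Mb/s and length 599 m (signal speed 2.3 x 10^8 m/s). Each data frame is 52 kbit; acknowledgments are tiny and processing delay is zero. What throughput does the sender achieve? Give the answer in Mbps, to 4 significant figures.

131.3 Mbps

t_tx = L/R = 52000/133000000 = 0.000390977 s.
t_prop = 599/2.3e+08 = 2.60435e-06 s; RTT = 5.2087e-06 s.
Cycle = t_tx + RTT = 0.000396186 s.
Throughput = L / cycle = 52000 / 0.000396186 = 131.3 Mbps.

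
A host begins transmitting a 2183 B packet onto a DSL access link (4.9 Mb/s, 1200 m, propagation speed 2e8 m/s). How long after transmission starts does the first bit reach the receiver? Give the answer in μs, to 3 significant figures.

6.00 μs

First bit experiences only propagation delay: d/s = 1200/200000000 = 6.00 μs.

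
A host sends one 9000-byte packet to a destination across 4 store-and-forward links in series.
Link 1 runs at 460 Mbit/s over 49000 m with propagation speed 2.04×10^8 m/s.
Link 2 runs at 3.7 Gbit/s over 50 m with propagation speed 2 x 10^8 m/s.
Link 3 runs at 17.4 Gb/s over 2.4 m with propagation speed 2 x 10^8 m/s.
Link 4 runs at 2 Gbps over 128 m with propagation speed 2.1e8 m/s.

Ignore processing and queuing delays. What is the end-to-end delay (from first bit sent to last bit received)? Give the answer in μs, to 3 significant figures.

457 μs

L = 9000 × 8 = 72000 bits.
Transmission delays (L/R per hop): 156.522, 19.4595, 4.13793, 36 μs; sum = 216.119 μs.
Propagation delays (d/s per hop): 240.196, 0.25, 0.012, 0.609524 μs; sum = 241.068 μs.
End-to-end = 457 μs.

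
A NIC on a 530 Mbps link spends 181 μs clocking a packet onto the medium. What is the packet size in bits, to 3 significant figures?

L = R × t_tx = 530000000 b/s × 0.000181 s = 95930 bits.

95900 bits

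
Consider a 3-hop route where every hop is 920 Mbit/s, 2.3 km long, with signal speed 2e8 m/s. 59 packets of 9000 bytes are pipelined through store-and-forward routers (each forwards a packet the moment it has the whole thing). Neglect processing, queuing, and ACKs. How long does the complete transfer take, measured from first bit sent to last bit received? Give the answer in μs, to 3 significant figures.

Per-hop transmission t_tx = L/R = 72000/920000000 = 78.2609 μs.
Per-hop propagation t_prop = 2300/200000000 = 11.5 μs.
Pipeline fill: first packet needs 3·t_tx to clear all hops; remaining 58 packets each add one t_tx.
Total = (3+59-1)·t_tx + 3·t_prop = 61·78.2609 + 3·11.5 = 4810 μs.

4810 μs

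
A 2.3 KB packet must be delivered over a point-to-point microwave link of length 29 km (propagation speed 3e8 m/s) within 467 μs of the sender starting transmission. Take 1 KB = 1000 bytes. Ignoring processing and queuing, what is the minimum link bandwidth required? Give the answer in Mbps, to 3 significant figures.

L = 18400 bits.
Propagation delay = 29000 / 300000000 = 96.6667 μs.
Transmission budget = 467 − 96.6667 = 370.333 μs.
R ≥ L / t_tx = 18400 bits / 0.000370333 s = 49.7 Mbps.

49.7 Mbps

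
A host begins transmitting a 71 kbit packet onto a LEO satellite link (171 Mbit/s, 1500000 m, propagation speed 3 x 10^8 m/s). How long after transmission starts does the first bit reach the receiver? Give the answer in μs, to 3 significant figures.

First bit experiences only propagation delay: d/s = 1500000/300000000 = 5000 μs.

5000 μs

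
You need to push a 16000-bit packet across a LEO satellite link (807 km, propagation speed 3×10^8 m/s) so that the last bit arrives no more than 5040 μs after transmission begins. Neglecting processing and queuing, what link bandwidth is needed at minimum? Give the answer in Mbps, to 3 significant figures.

Propagation delay = 807000 / 300000000 = 2690 μs.
Transmission budget = 5040 − 2690 = 2350 μs.
R ≥ L / t_tx = 16000 bits / 0.00235 s = 6.81 Mbps.

6.81 Mbps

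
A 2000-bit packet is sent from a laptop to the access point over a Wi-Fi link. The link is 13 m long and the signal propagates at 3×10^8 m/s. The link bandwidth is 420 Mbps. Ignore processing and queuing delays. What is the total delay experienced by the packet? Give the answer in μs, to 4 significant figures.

Transmission delay = L/R = 2000 / 420000000 = 4.7619 μs.
Propagation delay = d/s = 13 m / 300000000 m/s = 0.0433333 μs.
Total = 4.805 μs.

4.805 μs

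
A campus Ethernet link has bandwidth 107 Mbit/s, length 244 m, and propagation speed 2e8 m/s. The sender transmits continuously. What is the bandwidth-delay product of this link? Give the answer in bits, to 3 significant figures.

131 bits

Propagation delay = 244 / 200000000 = 1.22e-06 s.
BDP = R × t_prop = 107000000 × 1.22e-06 = 130.54 bits.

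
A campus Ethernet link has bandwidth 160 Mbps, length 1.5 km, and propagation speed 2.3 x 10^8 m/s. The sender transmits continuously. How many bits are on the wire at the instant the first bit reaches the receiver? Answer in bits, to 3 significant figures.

Propagation delay = 1500 / 2.3e+08 = 6.52174e-06 s.
BDP = R × t_prop = 160000000 × 6.52174e-06 = 1043.48 bits.

1040 bits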